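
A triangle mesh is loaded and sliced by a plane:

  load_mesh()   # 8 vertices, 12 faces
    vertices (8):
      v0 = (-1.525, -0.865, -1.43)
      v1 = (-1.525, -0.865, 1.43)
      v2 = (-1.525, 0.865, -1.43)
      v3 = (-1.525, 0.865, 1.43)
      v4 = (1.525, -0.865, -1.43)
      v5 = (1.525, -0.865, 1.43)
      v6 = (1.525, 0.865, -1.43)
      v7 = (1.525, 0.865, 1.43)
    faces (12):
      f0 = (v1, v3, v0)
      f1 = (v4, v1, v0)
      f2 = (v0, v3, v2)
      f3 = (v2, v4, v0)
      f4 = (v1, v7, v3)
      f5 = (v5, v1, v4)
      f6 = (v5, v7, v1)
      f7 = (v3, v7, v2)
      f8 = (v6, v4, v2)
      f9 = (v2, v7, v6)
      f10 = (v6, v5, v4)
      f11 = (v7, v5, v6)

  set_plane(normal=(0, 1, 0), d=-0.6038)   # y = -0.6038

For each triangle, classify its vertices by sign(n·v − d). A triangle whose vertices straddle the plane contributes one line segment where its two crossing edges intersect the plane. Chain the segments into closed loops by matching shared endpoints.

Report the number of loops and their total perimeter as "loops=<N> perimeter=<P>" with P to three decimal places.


Straddling triangles (8 of 12):
  (v1,v3,v0) [-+-] → (-1.525, -0.6038, 1.43)–(-1.525, -0.6038, -0.99819)  len=2.4282
  (v0,v3,v2) [-++] → (-1.525, -0.6038, -0.99819)–(-1.525, -0.6038, -1.43)  len=0.4318
  (v2,v4,v0) [+--] → (1.0645, -0.6038, -1.43)–(-1.525, -0.6038, -1.43)  len=2.5895
  (v1,v7,v3) [-++] → (-1.0645, -0.6038, 1.43)–(-1.525, -0.6038, 1.43)  len=0.4605
  (v5,v7,v1) [-+-] → (1.525, -0.6038, 1.43)–(-1.0645, -0.6038, 1.43)  len=2.5895
  (v6,v4,v2) [+-+] → (1.525, -0.6038, -1.43)–(1.0645, -0.6038, -1.43)  len=0.4605
  (v6,v5,v4) [+--] → (1.525, -0.6038, 0.99819)–(1.525, -0.6038, -1.43)  len=2.4282
  (v7,v5,v6) [+-+] → (1.525, -0.6038, 1.43)–(1.525, -0.6038, 0.99819)  len=0.4318

Chained into 1 loop(s):
  loop 1: 8 segments, perimeter = 11.8200
Total perimeter = 11.820

loops=1 perimeter=11.820


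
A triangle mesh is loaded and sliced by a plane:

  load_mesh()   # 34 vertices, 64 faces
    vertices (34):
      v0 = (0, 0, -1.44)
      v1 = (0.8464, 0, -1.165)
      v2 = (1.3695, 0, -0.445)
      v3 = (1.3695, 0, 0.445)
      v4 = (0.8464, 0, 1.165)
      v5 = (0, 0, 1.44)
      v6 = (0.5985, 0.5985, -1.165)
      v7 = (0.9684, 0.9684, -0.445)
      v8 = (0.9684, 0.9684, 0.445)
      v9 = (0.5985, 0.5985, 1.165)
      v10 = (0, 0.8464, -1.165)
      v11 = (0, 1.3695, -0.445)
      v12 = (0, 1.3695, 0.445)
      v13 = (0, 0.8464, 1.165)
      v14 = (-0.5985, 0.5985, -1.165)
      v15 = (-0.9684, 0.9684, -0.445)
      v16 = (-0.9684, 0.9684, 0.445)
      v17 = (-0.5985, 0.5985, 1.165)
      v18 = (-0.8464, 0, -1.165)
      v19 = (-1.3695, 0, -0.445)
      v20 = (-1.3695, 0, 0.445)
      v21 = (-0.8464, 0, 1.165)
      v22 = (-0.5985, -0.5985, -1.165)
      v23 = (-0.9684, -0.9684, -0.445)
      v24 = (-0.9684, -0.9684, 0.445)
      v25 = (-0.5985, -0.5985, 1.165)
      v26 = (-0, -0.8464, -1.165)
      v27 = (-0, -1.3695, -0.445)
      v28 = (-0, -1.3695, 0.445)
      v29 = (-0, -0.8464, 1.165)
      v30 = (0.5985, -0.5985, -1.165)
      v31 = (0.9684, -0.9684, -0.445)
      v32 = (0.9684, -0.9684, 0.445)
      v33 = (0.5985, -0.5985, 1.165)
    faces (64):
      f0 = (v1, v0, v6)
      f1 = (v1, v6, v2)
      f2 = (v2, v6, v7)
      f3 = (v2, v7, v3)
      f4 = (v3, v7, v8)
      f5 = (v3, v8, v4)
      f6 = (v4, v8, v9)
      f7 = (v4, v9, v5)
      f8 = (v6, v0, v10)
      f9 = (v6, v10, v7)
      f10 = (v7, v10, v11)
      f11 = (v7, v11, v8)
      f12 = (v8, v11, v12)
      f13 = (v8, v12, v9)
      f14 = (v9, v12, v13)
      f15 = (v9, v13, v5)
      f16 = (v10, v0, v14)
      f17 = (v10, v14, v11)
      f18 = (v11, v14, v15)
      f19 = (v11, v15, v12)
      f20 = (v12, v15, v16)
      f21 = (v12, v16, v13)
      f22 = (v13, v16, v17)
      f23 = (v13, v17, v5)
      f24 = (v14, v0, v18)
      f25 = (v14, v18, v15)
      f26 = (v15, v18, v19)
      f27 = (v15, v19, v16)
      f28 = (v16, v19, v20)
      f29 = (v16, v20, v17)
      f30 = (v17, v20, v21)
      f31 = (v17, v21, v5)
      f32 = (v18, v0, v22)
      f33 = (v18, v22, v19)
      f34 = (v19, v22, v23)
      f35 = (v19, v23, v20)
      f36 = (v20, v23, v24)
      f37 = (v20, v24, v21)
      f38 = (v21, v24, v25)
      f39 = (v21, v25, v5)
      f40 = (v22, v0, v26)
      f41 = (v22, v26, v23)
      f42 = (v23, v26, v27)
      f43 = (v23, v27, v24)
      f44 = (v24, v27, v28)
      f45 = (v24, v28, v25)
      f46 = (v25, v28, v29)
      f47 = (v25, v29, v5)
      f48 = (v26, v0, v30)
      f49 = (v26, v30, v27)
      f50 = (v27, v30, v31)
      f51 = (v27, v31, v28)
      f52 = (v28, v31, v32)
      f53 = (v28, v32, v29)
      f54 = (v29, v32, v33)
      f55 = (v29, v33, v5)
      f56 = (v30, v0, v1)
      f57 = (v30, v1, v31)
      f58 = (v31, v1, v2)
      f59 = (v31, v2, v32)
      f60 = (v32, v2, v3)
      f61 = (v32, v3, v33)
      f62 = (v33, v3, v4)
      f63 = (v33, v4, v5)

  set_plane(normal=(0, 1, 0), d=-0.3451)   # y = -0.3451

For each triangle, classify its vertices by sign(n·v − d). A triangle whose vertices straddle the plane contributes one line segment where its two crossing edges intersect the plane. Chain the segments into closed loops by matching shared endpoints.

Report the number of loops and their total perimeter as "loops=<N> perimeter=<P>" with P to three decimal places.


loops=1 perimeter=8.240

Straddling triangles (20 of 64):
  (v18,v0,v22) [++-] → (-0.3451, -0.3451, -1.28143)–(-0.703459, -0.3451, -1.165)  len=0.3768
  (v18,v22,v19) [+-+] → (-0.703459, -0.3451, -1.165)–(-0.924935, -0.3451, -0.860158)  len=0.3768
  (v19,v22,v23) [+--] → (-0.924935, -0.3451, -0.860158)–(-1.22656, -0.3451, -0.445)  len=0.5132
  (v19,v23,v20) [+-+] → (-1.22656, -0.3451, -0.445)–(-1.22656, -0.3451, 0.127839)  len=0.5728
  (v20,v23,v24) [+--] → (-1.22656, -0.3451, 0.127839)–(-1.22656, -0.3451, 0.445)  len=0.3172
  (v20,v24,v21) [+-+] → (-1.22656, -0.3451, 0.445)–(-0.889876, -0.3451, 0.90842)  len=0.5728
  (v21,v24,v25) [+--] → (-0.889876, -0.3451, 0.90842)–(-0.703459, -0.3451, 1.165)  len=0.3172
  (v21,v25,v5) [+-+] → (-0.703459, -0.3451, 1.165)–(-0.3451, -0.3451, 1.28143)  len=0.3768
  (v22,v0,v26) [-+-] → (-0.3451, -0.3451, -1.28143)–(0, -0.3451, -1.32788)  len=0.3482
  (v25,v29,v5) [--+] → (0, -0.3451, 1.32788)–(-0.3451, -0.3451, 1.28143)  len=0.3482
  (v26,v0,v30) [-+-] → (0, -0.3451, -1.32788)–(0.3451, -0.3451, -1.28143)  len=0.3482
  (v29,v33,v5) [--+] → (0.3451, -0.3451, 1.28143)–(0, -0.3451, 1.32788)  len=0.3482
  (v30,v0,v1) [-++] → (0.3451, -0.3451, -1.28143)–(0.703459, -0.3451, -1.165)  len=0.3768
  (v30,v1,v31) [-+-] → (0.703459, -0.3451, -1.165)–(0.889876, -0.3451, -0.90842)  len=0.3172
  (v31,v1,v2) [-++] → (0.889876, -0.3451, -0.90842)–(1.22656, -0.3451, -0.445)  len=0.5728
  (v31,v2,v32) [-+-] → (1.22656, -0.3451, -0.445)–(1.22656, -0.3451, -0.127839)  len=0.3172
  (v32,v2,v3) [-++] → (1.22656, -0.3451, -0.127839)–(1.22656, -0.3451, 0.445)  len=0.5728
  (v32,v3,v33) [-+-] → (1.22656, -0.3451, 0.445)–(0.924935, -0.3451, 0.860158)  len=0.5132
  (v33,v3,v4) [-++] → (0.924935, -0.3451, 0.860158)–(0.703459, -0.3451, 1.165)  len=0.3768
  (v33,v4,v5) [-++] → (0.703459, -0.3451, 1.165)–(0.3451, -0.3451, 1.28143)  len=0.3768

Chained into 1 loop(s):
  loop 1: 20 segments, perimeter = 8.2399
Total perimeter = 8.240


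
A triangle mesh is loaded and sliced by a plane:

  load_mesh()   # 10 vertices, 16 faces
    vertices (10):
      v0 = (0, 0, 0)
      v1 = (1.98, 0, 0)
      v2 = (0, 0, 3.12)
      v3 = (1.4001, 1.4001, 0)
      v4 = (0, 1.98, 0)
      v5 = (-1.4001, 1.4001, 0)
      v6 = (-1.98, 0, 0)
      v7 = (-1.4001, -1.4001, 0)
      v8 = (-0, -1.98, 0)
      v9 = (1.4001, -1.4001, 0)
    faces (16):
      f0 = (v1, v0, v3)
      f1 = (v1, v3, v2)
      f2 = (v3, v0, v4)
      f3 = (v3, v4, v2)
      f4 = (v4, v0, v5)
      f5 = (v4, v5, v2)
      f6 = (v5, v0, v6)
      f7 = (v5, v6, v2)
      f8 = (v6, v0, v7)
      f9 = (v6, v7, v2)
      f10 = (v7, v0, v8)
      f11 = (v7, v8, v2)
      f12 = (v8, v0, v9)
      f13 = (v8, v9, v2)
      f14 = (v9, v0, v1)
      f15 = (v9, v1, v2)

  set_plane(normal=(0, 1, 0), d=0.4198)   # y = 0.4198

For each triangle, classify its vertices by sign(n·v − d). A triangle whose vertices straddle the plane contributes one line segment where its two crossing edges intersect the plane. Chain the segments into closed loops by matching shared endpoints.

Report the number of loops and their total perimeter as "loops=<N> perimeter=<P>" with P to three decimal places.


Straddling triangles (8 of 16):
  (v1,v0,v3) [--+] → (0.4198, 0.4198, 0)–(1.80613, 0.4198, 0)  len=1.3863
  (v1,v3,v2) [-+-] → (1.80613, 0.4198, 0)–(0.4198, 0.4198, 2.18451)  len=2.5873
  (v3,v0,v4) [+-+] → (0.4198, 0.4198, 0)–(0, 0.4198, 0)  len=0.4198
  (v3,v4,v2) [++-] → (0, 0.4198, 2.4585)–(0.4198, 0.4198, 2.18451)  len=0.5013
  (v4,v0,v5) [+-+] → (0, 0.4198, 0)–(-0.4198, 0.4198, 0)  len=0.4198
  (v4,v5,v2) [++-] → (-0.4198, 0.4198, 2.18451)–(0, 0.4198, 2.4585)  len=0.5013
  (v5,v0,v6) [+--] → (-0.4198, 0.4198, 0)–(-1.80613, 0.4198, 0)  len=1.3863
  (v5,v6,v2) [+--] → (-1.80613, 0.4198, 0)–(-0.4198, 0.4198, 2.18451)  len=2.5873

Chained into 1 loop(s):
  loop 1: 8 segments, perimeter = 9.7894
Total perimeter = 9.789

loops=1 perimeter=9.789


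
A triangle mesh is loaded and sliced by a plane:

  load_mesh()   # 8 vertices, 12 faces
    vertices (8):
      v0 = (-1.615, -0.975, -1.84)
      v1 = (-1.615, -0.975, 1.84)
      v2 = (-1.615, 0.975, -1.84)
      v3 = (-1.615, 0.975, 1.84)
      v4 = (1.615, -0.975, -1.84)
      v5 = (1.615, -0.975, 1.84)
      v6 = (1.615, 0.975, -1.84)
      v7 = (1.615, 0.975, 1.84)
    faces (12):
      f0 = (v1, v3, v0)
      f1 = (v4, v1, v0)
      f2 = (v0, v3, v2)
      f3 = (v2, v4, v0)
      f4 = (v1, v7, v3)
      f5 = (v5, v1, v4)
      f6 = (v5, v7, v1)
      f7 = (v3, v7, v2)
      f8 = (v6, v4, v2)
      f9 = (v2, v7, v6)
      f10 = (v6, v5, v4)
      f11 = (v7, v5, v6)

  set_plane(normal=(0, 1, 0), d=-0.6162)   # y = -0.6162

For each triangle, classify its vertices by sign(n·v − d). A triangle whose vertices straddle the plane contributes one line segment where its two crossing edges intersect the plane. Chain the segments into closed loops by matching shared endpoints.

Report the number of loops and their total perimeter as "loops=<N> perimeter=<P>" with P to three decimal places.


Straddling triangles (8 of 12):
  (v1,v3,v0) [-+-] → (-1.615, -0.6162, 1.84)–(-1.615, -0.6162, -1.16288)  len=3.0029
  (v0,v3,v2) [-++] → (-1.615, -0.6162, -1.16288)–(-1.615, -0.6162, -1.84)  len=0.6771
  (v2,v4,v0) [+--] → (1.02068, -0.6162, -1.84)–(-1.615, -0.6162, -1.84)  len=2.6357
  (v1,v7,v3) [-++] → (-1.02068, -0.6162, 1.84)–(-1.615, -0.6162, 1.84)  len=0.5943
  (v5,v7,v1) [-+-] → (1.615, -0.6162, 1.84)–(-1.02068, -0.6162, 1.84)  len=2.6357
  (v6,v4,v2) [+-+] → (1.615, -0.6162, -1.84)–(1.02068, -0.6162, -1.84)  len=0.5943
  (v6,v5,v4) [+--] → (1.615, -0.6162, 1.16288)–(1.615, -0.6162, -1.84)  len=3.0029
  (v7,v5,v6) [+-+] → (1.615, -0.6162, 1.84)–(1.615, -0.6162, 1.16288)  len=0.6771

Chained into 1 loop(s):
  loop 1: 8 segments, perimeter = 13.8200
Total perimeter = 13.820

loops=1 perimeter=13.820


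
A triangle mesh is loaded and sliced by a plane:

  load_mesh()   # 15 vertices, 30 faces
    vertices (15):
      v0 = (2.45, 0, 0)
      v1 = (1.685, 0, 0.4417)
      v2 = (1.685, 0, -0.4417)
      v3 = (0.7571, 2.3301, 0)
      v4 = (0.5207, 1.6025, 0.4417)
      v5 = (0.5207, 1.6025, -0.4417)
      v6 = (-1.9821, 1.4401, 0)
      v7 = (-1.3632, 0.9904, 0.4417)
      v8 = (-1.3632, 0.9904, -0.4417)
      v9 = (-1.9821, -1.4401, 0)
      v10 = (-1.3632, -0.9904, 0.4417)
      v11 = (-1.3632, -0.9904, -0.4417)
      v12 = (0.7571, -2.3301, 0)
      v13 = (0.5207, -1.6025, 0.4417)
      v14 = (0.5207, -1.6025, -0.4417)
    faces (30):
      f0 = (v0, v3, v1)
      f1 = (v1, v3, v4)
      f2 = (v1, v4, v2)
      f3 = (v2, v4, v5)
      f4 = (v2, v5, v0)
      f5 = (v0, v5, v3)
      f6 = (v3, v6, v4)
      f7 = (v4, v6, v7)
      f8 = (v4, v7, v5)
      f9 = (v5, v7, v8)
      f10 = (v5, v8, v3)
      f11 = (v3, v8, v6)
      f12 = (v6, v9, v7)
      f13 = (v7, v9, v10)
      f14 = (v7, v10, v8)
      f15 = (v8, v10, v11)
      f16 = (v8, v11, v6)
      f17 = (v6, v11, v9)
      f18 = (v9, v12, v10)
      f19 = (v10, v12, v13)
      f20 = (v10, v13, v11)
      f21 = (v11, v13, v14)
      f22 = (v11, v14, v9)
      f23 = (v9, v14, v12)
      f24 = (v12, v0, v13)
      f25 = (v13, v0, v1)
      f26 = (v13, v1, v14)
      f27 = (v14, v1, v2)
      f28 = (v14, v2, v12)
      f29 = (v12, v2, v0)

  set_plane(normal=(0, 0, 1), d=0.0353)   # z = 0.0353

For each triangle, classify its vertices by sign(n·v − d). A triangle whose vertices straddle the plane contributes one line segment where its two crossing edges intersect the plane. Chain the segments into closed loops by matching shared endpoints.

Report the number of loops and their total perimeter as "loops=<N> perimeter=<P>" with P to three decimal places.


loops=2 perimeter=23.946

Straddling triangles (20 of 30):
  (v0,v3,v1) [--+] → (0.831256, 2.14388, 0.0353)–(2.38886, 0, 0.0353)  len=2.6500
  (v1,v3,v4) [+-+] → (0.831256, 2.14388, 0.0353)–(0.738207, 2.27195, 0.0353)  len=0.1583
  (v1,v4,v2) [++-] → (1.05633, 0.865285, 0.0353)–(1.685, 0, 0.0353)  len=1.0696
  (v2,v4,v5) [-+-] → (1.05633, 0.865285, 0.0353)–(0.5207, 1.6025, 0.0353)  len=0.9113
  (v3,v6,v4) [--+] → (-1.78208, 1.45308, 0.0353)–(0.738207, 2.27195, 0.0353)  len=2.6500
  (v4,v6,v7) [+-+] → (-1.78208, 1.45308, 0.0353)–(-1.93264, 1.40416, 0.0353)  len=0.1583
  (v4,v7,v5) [++-] → (-0.496529, 1.27199, 0.0353)–(0.5207, 1.6025, 0.0353)  len=1.0696
  (v5,v7,v8) [-+-] → (-0.496529, 1.27199, 0.0353)–(-1.3632, 0.9904, 0.0353)  len=0.9113
  (v6,v9,v7) [--+] → (-1.93264, -1.24586, 0.0353)–(-1.93264, 1.40416, 0.0353)  len=2.6500
  (v7,v9,v10) [+-+] → (-1.93264, -1.24586, 0.0353)–(-1.93264, -1.40416, 0.0353)  len=0.1583
  (v7,v10,v8) [++-] → (-1.3632, -0.0791513, 0.0353)–(-1.3632, 0.9904, 0.0353)  len=1.0696
  (v8,v10,v11) [-+-] → (-1.3632, -0.0791513, 0.0353)–(-1.3632, -0.9904, 0.0353)  len=0.9112
  (v9,v12,v10) [--+] → (0.587649, -2.22303, 0.0353)–(-1.93264, -1.40416, 0.0353)  len=2.6500
  (v10,v12,v13) [+-+] → (0.587649, -2.22303, 0.0353)–(0.738207, -2.27195, 0.0353)  len=0.1583
  (v10,v13,v11) [++-] → (-0.345971, -1.32091, 0.0353)–(-1.3632, -0.9904, 0.0353)  len=1.0696
  (v11,v13,v14) [-+-] → (-0.345971, -1.32091, 0.0353)–(0.5207, -1.6025, 0.0353)  len=0.9113
  (v12,v0,v13) [--+] → (2.29581, -0.128069, 0.0353)–(0.738207, -2.27195, 0.0353)  len=2.6500
  (v13,v0,v1) [+-+] → (2.29581, -0.128069, 0.0353)–(2.38886, 0, 0.0353)  len=0.1583
  (v13,v1,v14) [++-] → (1.14937, -0.737215, 0.0353)–(0.5207, -1.6025, 0.0353)  len=1.0696
  (v14,v1,v2) [-+-] → (1.14937, -0.737215, 0.0353)–(1.685, 0, 0.0353)  len=0.9113

Chained into 2 loop(s):
  loop 1: 10 segments, perimeter = 14.0415
  loop 2: 10 segments, perimeter = 9.9041
Total perimeter = 23.946


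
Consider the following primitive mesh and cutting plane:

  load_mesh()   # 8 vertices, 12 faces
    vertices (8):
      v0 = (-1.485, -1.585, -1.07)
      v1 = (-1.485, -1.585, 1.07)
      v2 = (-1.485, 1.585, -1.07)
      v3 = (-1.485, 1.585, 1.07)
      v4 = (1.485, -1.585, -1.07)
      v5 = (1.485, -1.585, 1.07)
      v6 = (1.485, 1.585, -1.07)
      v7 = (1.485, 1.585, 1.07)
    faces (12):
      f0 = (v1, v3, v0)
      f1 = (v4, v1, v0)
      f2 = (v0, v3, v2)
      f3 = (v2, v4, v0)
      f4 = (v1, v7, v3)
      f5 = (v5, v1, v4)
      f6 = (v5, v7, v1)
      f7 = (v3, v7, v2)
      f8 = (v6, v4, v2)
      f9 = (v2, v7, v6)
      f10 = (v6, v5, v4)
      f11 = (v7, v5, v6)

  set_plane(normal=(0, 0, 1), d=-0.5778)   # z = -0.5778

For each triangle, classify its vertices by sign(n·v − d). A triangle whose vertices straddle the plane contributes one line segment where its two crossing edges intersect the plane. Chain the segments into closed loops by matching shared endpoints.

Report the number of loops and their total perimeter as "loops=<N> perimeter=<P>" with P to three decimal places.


loops=1 perimeter=12.280

Straddling triangles (8 of 12):
  (v1,v3,v0) [++-] → (-1.485, -0.8559, -0.5778)–(-1.485, -1.585, -0.5778)  len=0.7291
  (v4,v1,v0) [-+-] → (0.8019, -1.585, -0.5778)–(-1.485, -1.585, -0.5778)  len=2.2869
  (v0,v3,v2) [-+-] → (-1.485, -0.8559, -0.5778)–(-1.485, 1.585, -0.5778)  len=2.4409
  (v5,v1,v4) [++-] → (0.8019, -1.585, -0.5778)–(1.485, -1.585, -0.5778)  len=0.6831
  (v3,v7,v2) [++-] → (-0.8019, 1.585, -0.5778)–(-1.485, 1.585, -0.5778)  len=0.6831
  (v2,v7,v6) [-+-] → (-0.8019, 1.585, -0.5778)–(1.485, 1.585, -0.5778)  len=2.2869
  (v6,v5,v4) [-+-] → (1.485, 0.8559, -0.5778)–(1.485, -1.585, -0.5778)  len=2.4409
  (v7,v5,v6) [++-] → (1.485, 0.8559, -0.5778)–(1.485, 1.585, -0.5778)  len=0.7291

Chained into 1 loop(s):
  loop 1: 8 segments, perimeter = 12.2800
Total perimeter = 12.280


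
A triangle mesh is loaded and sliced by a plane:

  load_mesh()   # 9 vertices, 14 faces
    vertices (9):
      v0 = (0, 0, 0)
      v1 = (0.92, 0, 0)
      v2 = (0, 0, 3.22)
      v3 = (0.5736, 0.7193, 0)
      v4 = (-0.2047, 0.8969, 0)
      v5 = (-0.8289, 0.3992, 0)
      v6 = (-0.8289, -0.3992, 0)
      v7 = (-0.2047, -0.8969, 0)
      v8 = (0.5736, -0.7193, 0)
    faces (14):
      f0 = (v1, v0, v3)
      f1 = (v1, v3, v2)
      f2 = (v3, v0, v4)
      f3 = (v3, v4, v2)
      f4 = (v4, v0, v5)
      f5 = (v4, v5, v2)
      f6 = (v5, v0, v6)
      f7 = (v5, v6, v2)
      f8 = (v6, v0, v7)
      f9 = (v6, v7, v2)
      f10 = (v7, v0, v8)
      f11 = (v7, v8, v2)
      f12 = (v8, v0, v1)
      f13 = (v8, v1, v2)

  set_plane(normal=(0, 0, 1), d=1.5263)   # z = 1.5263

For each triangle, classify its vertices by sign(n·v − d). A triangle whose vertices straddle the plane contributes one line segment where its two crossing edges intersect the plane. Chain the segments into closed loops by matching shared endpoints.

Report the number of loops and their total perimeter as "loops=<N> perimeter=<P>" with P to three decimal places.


loops=1 perimeter=2.939

Straddling triangles (7 of 14):
  (v1,v3,v2) [--+] → (0.30171, 0.378347, 1.5263)–(0.483914, 0, 1.5263)  len=0.4199
  (v3,v4,v2) [--+] → (-0.107671, 0.471764, 1.5263)–(0.30171, 0.378347, 1.5263)  len=0.4199
  (v4,v5,v2) [--+] → (-0.435996, 0.209977, 1.5263)–(-0.107671, 0.471764, 1.5263)  len=0.4199
  (v5,v6,v2) [--+] → (-0.435996, -0.209977, 1.5263)–(-0.435996, 0.209977, 1.5263)  len=0.4200
  (v6,v7,v2) [--+] → (-0.107671, -0.471764, 1.5263)–(-0.435996, -0.209977, 1.5263)  len=0.4199
  (v7,v8,v2) [--+] → (0.30171, -0.378347, 1.5263)–(-0.107671, -0.471764, 1.5263)  len=0.4199
  (v8,v1,v2) [--+] → (0.483914, 0, 1.5263)–(0.30171, -0.378347, 1.5263)  len=0.4199

Chained into 1 loop(s):
  loop 1: 7 segments, perimeter = 2.9395
Total perimeter = 2.939


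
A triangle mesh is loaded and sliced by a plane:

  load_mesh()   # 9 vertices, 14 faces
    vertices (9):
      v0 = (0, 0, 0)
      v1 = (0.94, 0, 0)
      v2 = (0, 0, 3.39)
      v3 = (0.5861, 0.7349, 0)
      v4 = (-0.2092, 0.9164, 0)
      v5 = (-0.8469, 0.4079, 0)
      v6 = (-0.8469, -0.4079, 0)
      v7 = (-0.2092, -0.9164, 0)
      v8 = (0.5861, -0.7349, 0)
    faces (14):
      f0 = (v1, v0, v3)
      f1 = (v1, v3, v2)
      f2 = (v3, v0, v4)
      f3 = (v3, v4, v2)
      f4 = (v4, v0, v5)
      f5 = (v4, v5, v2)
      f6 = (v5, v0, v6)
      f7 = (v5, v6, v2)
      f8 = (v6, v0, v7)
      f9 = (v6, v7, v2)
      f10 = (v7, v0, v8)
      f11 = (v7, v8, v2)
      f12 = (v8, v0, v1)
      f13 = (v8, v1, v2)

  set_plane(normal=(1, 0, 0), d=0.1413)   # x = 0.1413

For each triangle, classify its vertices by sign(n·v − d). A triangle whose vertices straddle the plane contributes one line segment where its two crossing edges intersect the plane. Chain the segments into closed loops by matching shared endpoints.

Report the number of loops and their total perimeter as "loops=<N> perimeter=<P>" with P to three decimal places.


loops=1 perimeter=7.695

Straddling triangles (8 of 14):
  (v1,v0,v3) [+-+] → (0.1413, 0, 0)–(0.1413, 0.177173, 0)  len=0.1772
  (v1,v3,v2) [++-] → (0.1413, 0.177173, 2.57272)–(0.1413, 0, 2.88042)  len=0.3551
  (v3,v0,v4) [+--] → (0.1413, 0.177173, 0)–(0.1413, 0.83641, 0)  len=0.6592
  (v3,v4,v2) [+--] → (0.1413, 0.83641, 0)–(0.1413, 0.177173, 2.57272)  len=2.6558
  (v7,v0,v8) [--+] → (0.1413, -0.177173, 0)–(0.1413, -0.83641, 0)  len=0.6592
  (v7,v8,v2) [-+-] → (0.1413, -0.83641, 0)–(0.1413, -0.177173, 2.57272)  len=2.6558
  (v8,v0,v1) [+-+] → (0.1413, -0.177173, 0)–(0.1413, 0, 0)  len=0.1772
  (v8,v1,v2) [++-] → (0.1413, 0, 2.88042)–(0.1413, -0.177173, 2.57272)  len=0.3551

Chained into 1 loop(s):
  loop 1: 8 segments, perimeter = 7.6946
Total perimeter = 7.695


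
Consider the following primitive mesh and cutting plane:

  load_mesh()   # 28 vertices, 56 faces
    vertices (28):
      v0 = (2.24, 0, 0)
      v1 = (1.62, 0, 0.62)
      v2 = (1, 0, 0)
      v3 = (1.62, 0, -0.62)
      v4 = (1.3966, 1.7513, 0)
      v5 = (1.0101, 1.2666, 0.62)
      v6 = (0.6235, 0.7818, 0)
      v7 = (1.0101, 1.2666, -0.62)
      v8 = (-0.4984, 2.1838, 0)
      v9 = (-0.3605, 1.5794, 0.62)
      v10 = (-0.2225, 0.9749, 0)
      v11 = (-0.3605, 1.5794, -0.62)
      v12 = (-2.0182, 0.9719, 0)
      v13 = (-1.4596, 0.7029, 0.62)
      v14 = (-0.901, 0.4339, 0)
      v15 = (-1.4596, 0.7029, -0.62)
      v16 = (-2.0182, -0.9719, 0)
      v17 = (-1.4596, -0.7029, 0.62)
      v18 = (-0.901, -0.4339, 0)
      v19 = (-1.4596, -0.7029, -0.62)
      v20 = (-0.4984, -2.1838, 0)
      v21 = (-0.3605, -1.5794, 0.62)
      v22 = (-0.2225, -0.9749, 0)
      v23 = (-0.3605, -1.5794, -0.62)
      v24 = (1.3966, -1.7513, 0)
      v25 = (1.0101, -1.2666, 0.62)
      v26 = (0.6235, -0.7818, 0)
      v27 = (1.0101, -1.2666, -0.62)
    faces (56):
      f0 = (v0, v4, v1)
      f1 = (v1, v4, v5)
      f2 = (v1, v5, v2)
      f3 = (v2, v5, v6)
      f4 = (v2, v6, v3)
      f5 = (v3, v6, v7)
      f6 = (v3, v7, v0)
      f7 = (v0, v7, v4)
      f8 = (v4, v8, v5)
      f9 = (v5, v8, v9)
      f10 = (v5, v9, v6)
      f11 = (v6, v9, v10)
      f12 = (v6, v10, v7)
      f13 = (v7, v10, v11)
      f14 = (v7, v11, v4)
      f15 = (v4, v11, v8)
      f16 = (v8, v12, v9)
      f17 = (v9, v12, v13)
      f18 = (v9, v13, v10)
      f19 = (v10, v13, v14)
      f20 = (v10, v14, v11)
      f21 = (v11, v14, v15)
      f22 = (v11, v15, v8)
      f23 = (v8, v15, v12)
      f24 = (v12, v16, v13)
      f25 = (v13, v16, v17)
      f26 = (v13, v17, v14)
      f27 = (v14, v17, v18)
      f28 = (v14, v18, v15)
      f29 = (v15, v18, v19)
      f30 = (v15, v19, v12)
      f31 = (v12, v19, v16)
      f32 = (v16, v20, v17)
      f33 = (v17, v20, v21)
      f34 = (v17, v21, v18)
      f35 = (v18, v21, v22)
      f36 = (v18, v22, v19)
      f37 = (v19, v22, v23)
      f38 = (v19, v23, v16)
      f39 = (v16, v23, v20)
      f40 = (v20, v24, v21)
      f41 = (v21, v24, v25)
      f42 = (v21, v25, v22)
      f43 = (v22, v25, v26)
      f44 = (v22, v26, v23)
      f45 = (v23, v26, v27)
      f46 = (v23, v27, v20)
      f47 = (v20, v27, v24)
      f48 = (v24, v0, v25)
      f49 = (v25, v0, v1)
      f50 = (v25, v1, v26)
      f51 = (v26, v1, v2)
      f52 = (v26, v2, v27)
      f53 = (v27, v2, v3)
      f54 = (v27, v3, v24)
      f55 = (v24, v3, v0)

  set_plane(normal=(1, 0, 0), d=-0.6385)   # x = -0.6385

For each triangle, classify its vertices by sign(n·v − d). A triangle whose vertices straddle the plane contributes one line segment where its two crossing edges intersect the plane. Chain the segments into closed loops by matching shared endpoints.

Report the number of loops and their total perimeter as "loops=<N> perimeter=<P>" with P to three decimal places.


loops=2 perimeter=7.568

Straddling triangles (16 of 56):
  (v8,v12,v9) [+-+] → (-0.6385, 2.07208, 0)–(-0.6385, 1.47752, 0.516025)  len=0.7873
  (v9,v12,v13) [+--] → (-0.6385, 1.47752, 0.516025)–(-0.6385, 1.3577, 0.62)  len=0.1586
  (v9,v13,v10) [+-+] → (-0.6385, 1.3577, 0.62)–(-0.6385, 0.883434, 0.208488)  len=0.6279
  (v10,v13,v14) [+--] → (-0.6385, 0.883434, 0.208488)–(-0.6385, 0.643204, 0)  len=0.3181
  (v10,v14,v11) [+-+] → (-0.6385, 0.643204, 0)–(-0.6385, 0.990225, -0.30111)  len=0.4594
  (v11,v14,v15) [+--] → (-0.6385, 0.990225, -0.30111)–(-0.6385, 1.3577, -0.62)  len=0.4865
  (v11,v15,v8) [+-+] → (-0.6385, 1.3577, -0.62)–(-0.6385, 1.96795, -0.0903683)  len=0.8080
  (v8,v15,v12) [+--] → (-0.6385, 1.96795, -0.0903683)–(-0.6385, 2.07208, 0)  len=0.1379
  (v16,v20,v17) [-+-] → (-0.6385, -2.07208, 0)–(-0.6385, -1.96795, 0.0903683)  len=0.1379
  (v17,v20,v21) [-++] → (-0.6385, -1.96795, 0.0903683)–(-0.6385, -1.3577, 0.62)  len=0.8080
  (v17,v21,v18) [-+-] → (-0.6385, -1.3577, 0.62)–(-0.6385, -0.990225, 0.30111)  len=0.4865
  (v18,v21,v22) [-++] → (-0.6385, -0.990225, 0.30111)–(-0.6385, -0.643204, 0)  len=0.4594
  (v18,v22,v19) [-+-] → (-0.6385, -0.643204, 0)–(-0.6385, -0.883434, -0.208488)  len=0.3181
  (v19,v22,v23) [-++] → (-0.6385, -0.883434, -0.208488)–(-0.6385, -1.3577, -0.62)  len=0.6279
  (v19,v23,v16) [-+-] → (-0.6385, -1.3577, -0.62)–(-0.6385, -1.47752, -0.516025)  len=0.1586
  (v16,v23,v20) [-++] → (-0.6385, -1.47752, -0.516025)–(-0.6385, -2.07208, 0)  len=0.7873

Chained into 2 loop(s):
  loop 1: 8 segments, perimeter = 3.7838
  loop 2: 8 segments, perimeter = 3.7838
Total perimeter = 7.568


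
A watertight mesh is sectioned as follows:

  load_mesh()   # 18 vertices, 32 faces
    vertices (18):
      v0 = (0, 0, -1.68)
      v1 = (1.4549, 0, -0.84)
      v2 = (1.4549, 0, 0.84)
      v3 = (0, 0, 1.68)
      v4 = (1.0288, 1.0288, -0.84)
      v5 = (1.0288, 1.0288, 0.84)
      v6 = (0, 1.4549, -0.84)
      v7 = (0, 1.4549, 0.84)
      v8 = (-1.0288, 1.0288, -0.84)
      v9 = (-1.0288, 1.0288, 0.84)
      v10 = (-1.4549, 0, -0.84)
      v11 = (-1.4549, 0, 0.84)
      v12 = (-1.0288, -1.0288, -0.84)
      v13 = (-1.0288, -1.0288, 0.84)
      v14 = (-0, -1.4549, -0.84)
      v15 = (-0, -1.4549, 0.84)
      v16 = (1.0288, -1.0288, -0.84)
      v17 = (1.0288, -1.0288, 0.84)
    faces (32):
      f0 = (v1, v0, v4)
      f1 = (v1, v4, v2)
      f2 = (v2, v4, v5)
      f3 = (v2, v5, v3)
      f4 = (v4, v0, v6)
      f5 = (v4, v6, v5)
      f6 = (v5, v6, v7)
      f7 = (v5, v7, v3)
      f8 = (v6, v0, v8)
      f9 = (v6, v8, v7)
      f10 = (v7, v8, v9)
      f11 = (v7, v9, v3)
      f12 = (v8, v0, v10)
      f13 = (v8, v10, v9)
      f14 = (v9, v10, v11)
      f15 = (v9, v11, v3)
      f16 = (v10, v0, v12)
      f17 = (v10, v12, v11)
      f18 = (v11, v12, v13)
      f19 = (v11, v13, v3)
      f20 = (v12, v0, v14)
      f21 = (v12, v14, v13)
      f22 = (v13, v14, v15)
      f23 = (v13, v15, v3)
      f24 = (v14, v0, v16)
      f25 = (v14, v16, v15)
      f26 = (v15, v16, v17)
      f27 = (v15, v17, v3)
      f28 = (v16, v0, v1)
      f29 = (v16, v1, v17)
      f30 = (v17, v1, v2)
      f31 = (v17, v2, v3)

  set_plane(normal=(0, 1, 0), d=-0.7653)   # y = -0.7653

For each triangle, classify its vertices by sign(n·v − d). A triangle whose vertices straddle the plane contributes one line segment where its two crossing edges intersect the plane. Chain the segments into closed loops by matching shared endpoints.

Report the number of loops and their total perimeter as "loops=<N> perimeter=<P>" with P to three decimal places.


Straddling triangles (12 of 32):
  (v10,v0,v12) [++-] → (-0.7653, -0.7653, -1.05514)–(-1.13793, -0.7653, -0.84)  len=0.4303
  (v10,v12,v11) [+-+] → (-1.13793, -0.7653, -0.84)–(-1.13793, -0.7653, -0.409712)  len=0.4303
  (v11,v12,v13) [+--] → (-1.13793, -0.7653, -0.409712)–(-1.13793, -0.7653, 0.84)  len=1.2497
  (v11,v13,v3) [+-+] → (-1.13793, -0.7653, 0.84)–(-0.7653, -0.7653, 1.05514)  len=0.4303
  (v12,v0,v14) [-+-] → (-0.7653, -0.7653, -1.05514)–(0, -0.7653, -1.23815)  len=0.7869
  (v13,v15,v3) [--+] → (0, -0.7653, 1.23815)–(-0.7653, -0.7653, 1.05514)  len=0.7869
  (v14,v0,v16) [-+-] → (0, -0.7653, -1.23815)–(0.7653, -0.7653, -1.05514)  len=0.7869
  (v15,v17,v3) [--+] → (0.7653, -0.7653, 1.05514)–(0, -0.7653, 1.23815)  len=0.7869
  (v16,v0,v1) [-++] → (0.7653, -0.7653, -1.05514)–(1.13793, -0.7653, -0.84)  len=0.4303
  (v16,v1,v17) [-+-] → (1.13793, -0.7653, -0.84)–(1.13793, -0.7653, 0.409712)  len=1.2497
  (v17,v1,v2) [-++] → (1.13793, -0.7653, 0.409712)–(1.13793, -0.7653, 0.84)  len=0.4303
  (v17,v2,v3) [-++] → (1.13793, -0.7653, 0.84)–(0.7653, -0.7653, 1.05514)  len=0.4303

Chained into 1 loop(s):
  loop 1: 12 segments, perimeter = 8.2286
Total perimeter = 8.229

loops=1 perimeter=8.229


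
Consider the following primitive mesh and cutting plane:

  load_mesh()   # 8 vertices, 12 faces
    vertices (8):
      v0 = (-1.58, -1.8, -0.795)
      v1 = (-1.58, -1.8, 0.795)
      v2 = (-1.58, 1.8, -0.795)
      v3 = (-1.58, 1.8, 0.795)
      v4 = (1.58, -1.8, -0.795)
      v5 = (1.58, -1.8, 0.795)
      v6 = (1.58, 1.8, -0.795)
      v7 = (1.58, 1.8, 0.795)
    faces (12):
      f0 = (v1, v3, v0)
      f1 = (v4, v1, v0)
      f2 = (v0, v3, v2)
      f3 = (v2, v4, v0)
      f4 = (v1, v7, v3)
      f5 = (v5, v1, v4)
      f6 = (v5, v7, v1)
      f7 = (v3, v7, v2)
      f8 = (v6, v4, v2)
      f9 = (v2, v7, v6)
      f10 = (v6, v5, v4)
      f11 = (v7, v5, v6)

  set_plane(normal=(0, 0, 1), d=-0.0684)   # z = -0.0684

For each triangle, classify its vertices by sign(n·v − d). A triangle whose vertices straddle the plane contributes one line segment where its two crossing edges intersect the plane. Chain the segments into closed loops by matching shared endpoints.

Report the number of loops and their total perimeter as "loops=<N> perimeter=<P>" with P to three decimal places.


loops=1 perimeter=13.520

Straddling triangles (8 of 12):
  (v1,v3,v0) [++-] → (-1.58, -0.154868, -0.0684)–(-1.58, -1.8, -0.0684)  len=1.6451
  (v4,v1,v0) [-+-] → (0.13594, -1.8, -0.0684)–(-1.58, -1.8, -0.0684)  len=1.7159
  (v0,v3,v2) [-+-] → (-1.58, -0.154868, -0.0684)–(-1.58, 1.8, -0.0684)  len=1.9549
  (v5,v1,v4) [++-] → (0.13594, -1.8, -0.0684)–(1.58, -1.8, -0.0684)  len=1.4441
  (v3,v7,v2) [++-] → (-0.13594, 1.8, -0.0684)–(-1.58, 1.8, -0.0684)  len=1.4441
  (v2,v7,v6) [-+-] → (-0.13594, 1.8, -0.0684)–(1.58, 1.8, -0.0684)  len=1.7159
  (v6,v5,v4) [-+-] → (1.58, 0.154868, -0.0684)–(1.58, -1.8, -0.0684)  len=1.9549
  (v7,v5,v6) [++-] → (1.58, 0.154868, -0.0684)–(1.58, 1.8, -0.0684)  len=1.6451

Chained into 1 loop(s):
  loop 1: 8 segments, perimeter = 13.5200
Total perimeter = 13.520


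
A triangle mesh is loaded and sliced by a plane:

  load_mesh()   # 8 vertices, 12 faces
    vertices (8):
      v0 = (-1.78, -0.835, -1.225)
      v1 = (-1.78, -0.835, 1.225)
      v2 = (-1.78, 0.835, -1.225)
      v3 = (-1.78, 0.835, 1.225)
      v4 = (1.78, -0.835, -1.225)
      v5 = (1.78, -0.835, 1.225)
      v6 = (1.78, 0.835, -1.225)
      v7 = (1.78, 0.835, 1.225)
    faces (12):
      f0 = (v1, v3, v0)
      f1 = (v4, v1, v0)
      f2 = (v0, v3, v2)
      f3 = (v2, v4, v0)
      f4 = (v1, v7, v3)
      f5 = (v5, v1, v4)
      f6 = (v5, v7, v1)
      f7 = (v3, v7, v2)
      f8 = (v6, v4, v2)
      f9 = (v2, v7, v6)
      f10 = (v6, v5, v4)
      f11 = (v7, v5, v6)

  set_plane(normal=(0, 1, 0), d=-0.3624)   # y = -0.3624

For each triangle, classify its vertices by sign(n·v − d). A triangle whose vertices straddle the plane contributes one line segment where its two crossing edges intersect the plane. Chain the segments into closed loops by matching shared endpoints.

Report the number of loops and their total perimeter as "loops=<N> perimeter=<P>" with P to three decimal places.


Straddling triangles (8 of 12):
  (v1,v3,v0) [-+-] → (-1.78, -0.3624, 1.225)–(-1.78, -0.3624, -0.531665)  len=1.7567
  (v0,v3,v2) [-++] → (-1.78, -0.3624, -0.531665)–(-1.78, -0.3624, -1.225)  len=0.6933
  (v2,v4,v0) [+--] → (0.772541, -0.3624, -1.225)–(-1.78, -0.3624, -1.225)  len=2.5525
  (v1,v7,v3) [-++] → (-0.772541, -0.3624, 1.225)–(-1.78, -0.3624, 1.225)  len=1.0075
  (v5,v7,v1) [-+-] → (1.78, -0.3624, 1.225)–(-0.772541, -0.3624, 1.225)  len=2.5525
  (v6,v4,v2) [+-+] → (1.78, -0.3624, -1.225)–(0.772541, -0.3624, -1.225)  len=1.0075
  (v6,v5,v4) [+--] → (1.78, -0.3624, 0.531665)–(1.78, -0.3624, -1.225)  len=1.7567
  (v7,v5,v6) [+-+] → (1.78, -0.3624, 1.225)–(1.78, -0.3624, 0.531665)  len=0.6933

Chained into 1 loop(s):
  loop 1: 8 segments, perimeter = 12.0200
Total perimeter = 12.020

loops=1 perimeter=12.020


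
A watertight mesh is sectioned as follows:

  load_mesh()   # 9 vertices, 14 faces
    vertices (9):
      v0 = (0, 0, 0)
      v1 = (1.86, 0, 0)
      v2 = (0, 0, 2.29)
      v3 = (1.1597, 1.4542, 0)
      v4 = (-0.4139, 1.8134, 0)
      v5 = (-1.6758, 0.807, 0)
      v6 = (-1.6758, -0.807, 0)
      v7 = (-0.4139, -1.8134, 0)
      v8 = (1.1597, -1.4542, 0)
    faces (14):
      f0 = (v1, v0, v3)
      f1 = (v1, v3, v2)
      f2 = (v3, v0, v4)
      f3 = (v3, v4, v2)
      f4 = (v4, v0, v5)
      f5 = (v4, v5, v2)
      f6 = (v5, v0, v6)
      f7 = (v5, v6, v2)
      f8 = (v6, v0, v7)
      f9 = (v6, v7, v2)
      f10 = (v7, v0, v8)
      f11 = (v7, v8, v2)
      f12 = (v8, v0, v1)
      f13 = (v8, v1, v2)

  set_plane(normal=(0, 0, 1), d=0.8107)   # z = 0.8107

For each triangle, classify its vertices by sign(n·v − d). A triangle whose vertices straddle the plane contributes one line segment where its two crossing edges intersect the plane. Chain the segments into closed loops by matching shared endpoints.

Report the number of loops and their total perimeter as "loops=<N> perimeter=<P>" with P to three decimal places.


loops=1 perimeter=7.299

Straddling triangles (7 of 14):
  (v1,v3,v2) [--+] → (0.749146, 0.939388, 0.8107)–(1.20153, 0, 0.8107)  len=1.0426
  (v3,v4,v2) [--+] → (-0.267372, 1.17142, 0.8107)–(0.749146, 0.939388, 0.8107)  len=1.0427
  (v4,v5,v2) [--+] → (-1.08254, 0.521308, 0.8107)–(-0.267372, 1.17142, 0.8107)  len=1.0427
  (v5,v6,v2) [--+] → (-1.08254, -0.521308, 0.8107)–(-1.08254, 0.521308, 0.8107)  len=1.0426
  (v6,v7,v2) [--+] → (-0.267372, -1.17142, 0.8107)–(-1.08254, -0.521308, 0.8107)  len=1.0427
  (v7,v8,v2) [--+] → (0.749146, -0.939388, 0.8107)–(-0.267372, -1.17142, 0.8107)  len=1.0427
  (v8,v1,v2) [--+] → (1.20153, 0, 0.8107)–(0.749146, -0.939388, 0.8107)  len=1.0426

Chained into 1 loop(s):
  loop 1: 7 segments, perimeter = 7.2986
Total perimeter = 7.299


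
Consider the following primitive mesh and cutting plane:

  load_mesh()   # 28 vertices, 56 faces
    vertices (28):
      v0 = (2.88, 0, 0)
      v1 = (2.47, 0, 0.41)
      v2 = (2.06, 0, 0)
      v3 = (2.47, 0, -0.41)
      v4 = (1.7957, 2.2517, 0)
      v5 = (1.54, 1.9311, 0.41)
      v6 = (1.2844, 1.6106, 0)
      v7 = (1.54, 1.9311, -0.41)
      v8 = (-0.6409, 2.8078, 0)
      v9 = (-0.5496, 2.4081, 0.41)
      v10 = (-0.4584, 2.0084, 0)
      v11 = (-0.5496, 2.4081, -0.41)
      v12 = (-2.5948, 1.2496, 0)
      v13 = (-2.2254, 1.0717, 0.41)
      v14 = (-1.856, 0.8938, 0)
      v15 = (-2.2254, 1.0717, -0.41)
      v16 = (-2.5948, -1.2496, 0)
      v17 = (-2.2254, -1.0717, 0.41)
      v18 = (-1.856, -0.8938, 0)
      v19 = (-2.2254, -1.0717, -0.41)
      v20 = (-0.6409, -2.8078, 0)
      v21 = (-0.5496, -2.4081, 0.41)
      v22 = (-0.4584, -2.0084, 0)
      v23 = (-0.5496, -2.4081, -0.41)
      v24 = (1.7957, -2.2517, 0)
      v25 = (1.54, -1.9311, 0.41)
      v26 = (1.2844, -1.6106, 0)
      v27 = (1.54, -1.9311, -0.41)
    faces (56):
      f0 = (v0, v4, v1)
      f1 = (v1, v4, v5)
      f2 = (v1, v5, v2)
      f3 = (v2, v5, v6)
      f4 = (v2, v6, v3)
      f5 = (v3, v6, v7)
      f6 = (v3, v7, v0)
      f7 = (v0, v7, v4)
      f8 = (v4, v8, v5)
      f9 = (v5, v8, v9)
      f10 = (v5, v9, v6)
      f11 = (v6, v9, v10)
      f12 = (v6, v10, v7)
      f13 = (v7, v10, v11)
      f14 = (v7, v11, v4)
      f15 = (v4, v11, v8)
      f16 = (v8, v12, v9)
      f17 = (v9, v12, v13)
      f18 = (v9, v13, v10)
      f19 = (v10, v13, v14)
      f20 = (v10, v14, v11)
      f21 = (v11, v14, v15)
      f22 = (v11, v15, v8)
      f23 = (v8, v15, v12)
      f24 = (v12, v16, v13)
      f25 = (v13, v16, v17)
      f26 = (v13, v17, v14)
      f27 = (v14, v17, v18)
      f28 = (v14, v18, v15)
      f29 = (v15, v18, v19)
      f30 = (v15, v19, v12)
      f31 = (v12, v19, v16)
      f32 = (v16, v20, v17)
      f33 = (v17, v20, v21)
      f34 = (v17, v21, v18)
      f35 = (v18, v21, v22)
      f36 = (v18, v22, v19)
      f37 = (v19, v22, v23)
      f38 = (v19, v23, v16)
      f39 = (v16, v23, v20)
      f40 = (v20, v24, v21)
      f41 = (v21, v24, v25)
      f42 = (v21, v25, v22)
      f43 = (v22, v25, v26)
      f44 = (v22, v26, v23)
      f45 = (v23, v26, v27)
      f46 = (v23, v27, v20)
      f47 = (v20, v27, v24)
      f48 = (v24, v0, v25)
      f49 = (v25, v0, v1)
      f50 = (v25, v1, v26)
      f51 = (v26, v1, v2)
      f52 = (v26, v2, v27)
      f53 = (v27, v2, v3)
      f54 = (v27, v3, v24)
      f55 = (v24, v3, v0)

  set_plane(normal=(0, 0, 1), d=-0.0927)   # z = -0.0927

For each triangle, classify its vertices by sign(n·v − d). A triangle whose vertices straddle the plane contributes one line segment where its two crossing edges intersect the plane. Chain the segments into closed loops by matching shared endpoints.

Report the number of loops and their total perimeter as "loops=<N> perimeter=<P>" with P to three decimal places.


loops=2 perimeter=30.008

Straddling triangles (28 of 56):
  (v2,v6,v3) [++-] → (1.55246, 1.24645, -0.0927)–(2.1527, 0, -0.0927)  len=1.3834
  (v3,v6,v7) [-+-] → (1.55246, 1.24645, -0.0927)–(1.34219, 1.68306, -0.0927)  len=0.4846
  (v3,v7,v0) [--+] → (2.57703, 0.436617, -0.0927)–(2.7873, 0, -0.0927)  len=0.4846
  (v0,v7,v4) [+-+] → (2.57703, 0.436617, -0.0927)–(1.73789, 2.17921, -0.0927)  len=1.9341
  (v6,v10,v7) [++-] → (-0.00656663, 1.99092, -0.0927)–(1.34219, 1.68306, -0.0927)  len=1.3834
  (v7,v10,v11) [-+-] → (-0.00656663, 1.99092, -0.0927)–(-0.47902, 2.09877, -0.0927)  len=0.4846
  (v7,v11,v4) [--+] → (1.26543, 2.28706, -0.0927)–(1.73789, 2.17921, -0.0927)  len=0.4846
  (v4,v11,v8) [+-+] → (1.26543, 2.28706, -0.0927)–(-0.620257, 2.71743, -0.0927)  len=1.9342
  (v10,v14,v11) [++-] → (-1.56063, 1.23618, -0.0927)–(-0.47902, 2.09877, -0.0927)  len=1.3835
  (v11,v14,v15) [-+-] → (-1.56063, 1.23618, -0.0927)–(-1.93952, 0.934023, -0.0927)  len=0.4846
  (v11,v15,v8) [--+] → (-0.999152, 2.41527, -0.0927)–(-0.620257, 2.71743, -0.0927)  len=0.4846
  (v8,v15,v12) [+-+] → (-0.999152, 2.41527, -0.0927)–(-2.51128, 1.20938, -0.0927)  len=1.9341
  (v14,v18,v15) [++-] → (-1.93952, -0.449405, -0.0927)–(-1.93952, 0.934023, -0.0927)  len=1.3834
  (v15,v18,v19) [-+-] → (-1.93952, -0.449405, -0.0927)–(-1.93952, -0.934023, -0.0927)  len=0.4846
  (v15,v19,v12) [--+] → (-2.51128, 0.72476, -0.0927)–(-2.51128, 1.20938, -0.0927)  len=0.4846
  (v12,v19,v16) [+-+] → (-2.51128, 0.72476, -0.0927)–(-2.51128, -1.20938, -0.0927)  len=1.9341
  (v18,v22,v19) [++-] → (-0.857914, -1.79661, -0.0927)–(-1.93952, -0.934023, -0.0927)  len=1.3835
  (v19,v22,v23) [-+-] → (-0.857914, -1.79661, -0.0927)–(-0.47902, -2.09877, -0.0927)  len=0.4846
  (v19,v23,v16) [--+] → (-2.13239, -1.51153, -0.0927)–(-2.51128, -1.20938, -0.0927)  len=0.4846
  (v16,v23,v20) [+-+] → (-2.13239, -1.51153, -0.0927)–(-0.620257, -2.71743, -0.0927)  len=1.9341
  (v22,v26,v23) [++-] → (0.869737, -1.79091, -0.0927)–(-0.47902, -2.09877, -0.0927)  len=1.3834
  (v23,v26,v27) [-+-] → (0.869737, -1.79091, -0.0927)–(1.34219, -1.68306, -0.0927)  len=0.4846
  (v23,v27,v20) [--+] → (-0.147804, -2.60958, -0.0927)–(-0.620257, -2.71743, -0.0927)  len=0.4846
  (v20,v27,v24) [+-+] → (-0.147804, -2.60958, -0.0927)–(1.73789, -2.17921, -0.0927)  len=1.9342
  (v26,v2,v27) [++-] → (1.94243, -0.436617, -0.0927)–(1.34219, -1.68306, -0.0927)  len=1.3834
  (v27,v2,v3) [-+-] → (1.94243, -0.436617, -0.0927)–(2.1527, 0, -0.0927)  len=0.4846
  (v27,v3,v24) [--+] → (1.94816, -1.7426, -0.0927)–(1.73789, -2.17921, -0.0927)  len=0.4846
  (v24,v3,v0) [+-+] → (1.94816, -1.7426, -0.0927)–(2.7873, 0, -0.0927)  len=1.9341

Chained into 2 loop(s):
  loop 1: 14 segments, perimeter = 13.0764
  loop 2: 14 segments, perimeter = 16.9312
Total perimeter = 30.008
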